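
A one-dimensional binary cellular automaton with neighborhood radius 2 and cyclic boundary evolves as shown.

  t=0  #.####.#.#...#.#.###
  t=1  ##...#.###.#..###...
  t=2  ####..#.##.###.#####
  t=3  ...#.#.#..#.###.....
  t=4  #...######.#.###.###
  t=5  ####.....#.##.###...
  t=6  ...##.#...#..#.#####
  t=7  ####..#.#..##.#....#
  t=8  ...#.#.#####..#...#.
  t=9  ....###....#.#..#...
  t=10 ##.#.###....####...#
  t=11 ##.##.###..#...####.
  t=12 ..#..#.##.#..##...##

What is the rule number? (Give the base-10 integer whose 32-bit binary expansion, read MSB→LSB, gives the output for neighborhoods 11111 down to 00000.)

960388681

  [31] ##### => .  t=2,i=0
  [30] ####. => .  t=0,i=4
  [29] ###.# => #  t=0,i=0
  [28] ###.. => #  t=1,i=16
  [27] ##.## => #  t=0,i=1
  [26] ##.#. => .  t=0,i=6
  [25] ##..# => .  t=2,i=4
  [24] ##... => #  t=1,i=2
  [23] #.### => .  t=0,i=2
  [22] #.##. => .  t=2,i=8
  [21] #.#.# => #  t=0,i=7
  [20] #.#.. => #  t=0,i=9
  [19] #..## => #  t=1,i=13
  [18] #..#. => #  t=2,i=5
  [17] #...# => #  t=0,i=11
  [16] #.... => .  t=3,i=16
  [15] .#### => .  t=0,i=3
  [14] .###. => #  t=1,i=8
  [13] .##.# => .  t=2,i=9
  [12] .##.. => #  t=1,i=1
  [11] .#.## => #  t=0,i=16
  [10] .#.#. => #  t=0,i=8
  [9] .#..# => #  t=1,i=12
  [8] .#... => .  t=0,i=10
  [7] ..### => .  t=1,i=14
  [6] ..##. => #  t=1,i=0
  [5] ..#.# => .  t=0,i=13
  [4] ..#.. => .  t=6,i=10
  [3] ...## => #  t=1,i=19
  [2] ...#. => .  t=0,i=12
  [1] ....# => .  t=3,i=1
  [0] ..... => #  t=3,i=0
  bits 00111001001111100101111001001001 = 960388681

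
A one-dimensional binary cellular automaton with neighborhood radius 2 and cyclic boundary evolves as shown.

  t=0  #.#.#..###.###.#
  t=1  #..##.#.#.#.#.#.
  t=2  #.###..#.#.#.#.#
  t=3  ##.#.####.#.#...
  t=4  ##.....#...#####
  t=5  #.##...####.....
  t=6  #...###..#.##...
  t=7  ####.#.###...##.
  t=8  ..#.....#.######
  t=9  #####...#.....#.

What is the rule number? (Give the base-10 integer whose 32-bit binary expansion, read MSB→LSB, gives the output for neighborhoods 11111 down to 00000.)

1260348792

  ##### -> .   bit 31 = 0  t=4,i=13
  ####. -> #   bit 30 = 1  t=3,i=7
  ###.# -> .   bit 29 = 0  t=0,i=9
  ###.. -> .   bit 28 = 0  t=2,i=4
  ##.## -> #   bit 27 = 1  t=0,i=10
  ##.#. -> .   bit 26 = 0  t=0,i=1
  ##..# -> #   bit 25 = 1  t=2,i=5
  ##... -> #   bit 24 = 1  t=4,i=2
  #.### -> .   bit 23 = 0  t=0,i=11
  #.##. -> .   bit 22 = 0  t=0,i=15
  #.#.# -> .   bit 21 = 0  t=0,i=2
  #.#.. -> #   bit 20 = 1  t=0,i=4
  #..## -> #   bit 19 = 1  t=0,i=6
  #..#. -> #   bit 18 = 1  t=2,i=6
  #...# -> #   bit 17 = 1  t=3,i=14
  #.... -> #   bit 16 = 1  t=4,i=3
  .#### -> .   bit 15 = 0  t=3,i=6
  .###. -> #   bit 14 = 1  t=0,i=8
  .##.# -> #   bit 13 = 1  t=0,i=0
  .##.. -> .   bit 12 = 0  t=5,i=3
  .#.## -> .   bit 11 = 0  t=2,i=14
  .#.#. -> #   bit 10 = 1  t=0,i=3
  .#..# -> .   bit 9 = 0  t=0,i=5
  .#... -> #   bit 8 = 1  t=3,i=13
  ..### -> .   bit 7 = 0  t=0,i=7
  ..##. -> #   bit 6 = 1  t=1,i=3
  ..#.# -> #   bit 5 = 1  t=2,i=7
  ..#.. -> #   bit 4 = 1  t=4,i=7
  ...## -> #   bit 3 = 1  t=3,i=15
  ...#. -> .   bit 2 = 0  t=4,i=6
  ....# -> .   bit 1 = 0  t=4,i=5
  ..... -> .   bit 0 = 0  t=4,i=4
  bits 01001011000111110110010101111000 = 1260348792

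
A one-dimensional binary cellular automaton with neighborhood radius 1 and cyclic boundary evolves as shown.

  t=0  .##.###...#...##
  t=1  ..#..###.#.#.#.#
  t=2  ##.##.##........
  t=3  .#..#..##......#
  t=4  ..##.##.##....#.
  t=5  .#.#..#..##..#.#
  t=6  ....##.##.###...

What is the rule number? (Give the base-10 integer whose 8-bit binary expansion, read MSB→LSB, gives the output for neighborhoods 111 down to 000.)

210

  ###|#  b7=1 t=0,i=5
  ##.|#  b6=1 t=0,i=2
  #.#|.  b5=0 t=0,i=0
  #..|#  b4=1 t=0,i=7
  .##|.  b3=0 t=0,i=1
  .#.|.  b2=0 t=0,i=10
  ..#|#  b1=1 t=0,i=9
  ...|.  b0=0 t=0,i=8
  bits 11010010 = 210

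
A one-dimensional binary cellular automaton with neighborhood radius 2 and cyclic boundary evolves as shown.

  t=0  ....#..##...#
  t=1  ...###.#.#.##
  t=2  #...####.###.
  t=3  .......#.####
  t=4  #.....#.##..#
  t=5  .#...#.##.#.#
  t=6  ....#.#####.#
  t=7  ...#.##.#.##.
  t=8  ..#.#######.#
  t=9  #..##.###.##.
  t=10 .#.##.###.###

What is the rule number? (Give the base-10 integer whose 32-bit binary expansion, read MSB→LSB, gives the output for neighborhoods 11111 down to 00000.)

3084937812

  #####|#  b31=1 t=6,i=8
  ####.|.  b30=0 t=2,i=6
  ###.#|#  b29=1 t=1,i=5
  ###..|#  b28=1 t=3,i=12
  ##.##|.  b27=0 t=2,i=8
  ##.#.|#  b26=1 t=1,i=6
  ##..#|#  b25=1 t=4,i=10
  ##...|#  b24=1 t=0,i=9
  #.###|#  b23=1 t=2,i=9
  #.##.|#  b22=1 t=1,i=11
  #.#.#|#  b21=1 t=1,i=7
  #.#..|.  b20=0 t=2,i=0
  #..##|.  b19=0 t=0,i=6
  #..#.|.  b18=0 t=8,i=1
  #...#|.  b17=0 t=0,i=10
  #....|.  b16=0 t=0,i=1
  .####|.  b15=0 t=2,i=5
  .###.|#  b14=1 t=1,i=4
  .##.#|#  b13=1 t=5,i=8
  .##..|.  b12=0 t=0,i=8
  .#.##|#  b11=1 t=1,i=10
  .#.#.|.  b10=0 t=1,i=8
  .#..#|#  b9=1 t=0,i=5
  .#...|.  b8=0 t=0,i=0
  ..###|.  b7=0 t=1,i=3
  ..##.|#  b6=1 t=0,i=7
  ..#.#|.  b5=0 t=3,i=7
  ..#..|#  b4=1 t=0,i=4
  ...##|.  b3=0 t=1,i=2
  ...#.|#  b2=1 t=0,i=3
  ....#|.  b1=0 t=0,i=2
  .....|.  b0=0 t=3,i=2
  bits 10110111111000000110101001010100 = 3084937812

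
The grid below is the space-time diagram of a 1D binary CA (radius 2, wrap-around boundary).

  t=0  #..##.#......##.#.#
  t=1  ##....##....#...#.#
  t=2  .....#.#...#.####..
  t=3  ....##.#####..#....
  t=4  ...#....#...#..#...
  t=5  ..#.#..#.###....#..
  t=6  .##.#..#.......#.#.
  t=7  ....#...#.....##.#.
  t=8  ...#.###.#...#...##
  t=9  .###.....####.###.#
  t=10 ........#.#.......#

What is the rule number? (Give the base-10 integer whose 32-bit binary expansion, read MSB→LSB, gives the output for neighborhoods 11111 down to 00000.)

  ##### -> .   bit 31 = 0  t=3,i=9
  ####. -> .   bit 30 = 0  t=2,i=15
  ###.# -> .   bit 29 = 0  t=8,i=7
  ###.. -> .   bit 28 = 0  t=1,i=1
  ##.## -> .   bit 27 = 0  t=3,i=6
  ##.#. -> .   bit 26 = 0  t=0,i=5
  ##..# -> #   bit 25 = 1  t=0,i=1
  ##... -> .   bit 24 = 0  t=1,i=2
  #.### -> .   bit 23 = 0  t=1,i=18
  #.##. -> #   bit 22 = 1  t=0,i=18
  #.#.# -> #   bit 21 = 1  t=0,i=16
  #.#.. -> #   bit 20 = 1  t=0,i=6
  #..## -> .   bit 19 = 0  t=0,i=2
  #..#. -> .   bit 18 = 0  t=3,i=13
  #...# -> #   bit 17 = 1  t=1,i=14
  #.... -> .   bit 16 = 0  t=0,i=8
  .#### -> #   bit 15 = 1  t=2,i=14
  .###. -> .   bit 14 = 0  t=1,i=0
  .##.# -> .   bit 13 = 0  t=0,i=4
  .##.. -> #   bit 12 = 1  t=0,i=0
  .#.## -> .   bit 11 = 0  t=0,i=17
  .#.#. -> .   bit 10 = 0  t=2,i=6
  .#..# -> .   bit 9 = 0  t=4,i=13
  .#... -> #   bit 8 = 1  t=0,i=7
  ..### -> .   bit 7 = 0  t=9,i=9
  ..##. -> .   bit 6 = 0  t=0,i=3
  ..#.# -> #   bit 5 = 1  t=1,i=16
  ..#.. -> .   bit 4 = 0  t=1,i=12
  ...## -> #   bit 3 = 1  t=0,i=12
  ...#. -> #   bit 2 = 1  t=1,i=11
  ....# -> .   bit 1 = 0  t=0,i=11
  ..... -> .   bit 0 = 0  t=0,i=9
  bits 00000010011100101001000100101100 = 41062700

41062700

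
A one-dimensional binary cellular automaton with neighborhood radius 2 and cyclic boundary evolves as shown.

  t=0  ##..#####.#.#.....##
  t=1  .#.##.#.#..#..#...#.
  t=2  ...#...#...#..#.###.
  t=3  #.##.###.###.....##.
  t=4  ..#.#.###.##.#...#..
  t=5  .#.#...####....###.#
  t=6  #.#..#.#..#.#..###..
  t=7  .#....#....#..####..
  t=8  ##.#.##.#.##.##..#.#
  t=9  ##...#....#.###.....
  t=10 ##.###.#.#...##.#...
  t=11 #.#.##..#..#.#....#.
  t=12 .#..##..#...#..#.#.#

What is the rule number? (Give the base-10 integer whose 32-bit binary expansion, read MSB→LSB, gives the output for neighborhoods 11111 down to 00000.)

3091944660

  ##### -> #   bit 31 = 1  t=0,i=6
  ####. -> .   bit 30 = 0  t=0,i=0
  ###.# -> #   bit 29 = 1  t=0,i=8
  ###.. -> #   bit 28 = 1  t=0,i=1
  ##.## -> #   bit 27 = 1  t=3,i=4
  ##.#. -> .   bit 26 = 0  t=0,i=9
  ##..# -> .   bit 25 = 0  t=0,i=2
  ##... -> .   bit 24 = 0  t=2,i=19
  #.### -> .   bit 23 = 0  t=2,i=16
  #.##. -> #   bit 22 = 1  t=1,i=3
  #.#.# -> .   bit 21 = 0  t=0,i=10
  #.#.. -> .   bit 20 = 0  t=0,i=12
  #..## -> #   bit 19 = 1  t=0,i=3
  #..#. -> .   bit 18 = 0  t=1,i=0
  #...# -> #   bit 17 = 1  t=1,i=16
  #.... -> #   bit 16 = 1  t=0,i=14
  .#### -> .   bit 15 = 0  t=0,i=5
  .###. -> #   bit 14 = 1  t=2,i=17
  .##.# -> .   bit 13 = 0  t=1,i=4
  .##.. -> #   bit 12 = 1  t=8,i=14
  .#.## -> .   bit 11 = 0  t=1,i=2
  .#.#. -> #   bit 10 = 1  t=0,i=11
  .#..# -> .   bit 9 = 0  t=1,i=9
  .#... -> .   bit 8 = 0  t=0,i=13
  ..### -> #   bit 7 = 1  t=0,i=4
  ..##. -> #   bit 6 = 1  t=3,i=17
  ..#.# -> .   bit 5 = 0  t=1,i=1
  ..#.. -> #   bit 4 = 1  t=1,i=11
  ...## -> .   bit 3 = 0  t=0,i=17
  ...#. -> #   bit 2 = 1  t=1,i=17
  ....# -> .   bit 1 = 0  t=0,i=16
  ..... -> .   bit 0 = 0  t=0,i=15
  bits 10111000010010110101010011010100 = 3091944660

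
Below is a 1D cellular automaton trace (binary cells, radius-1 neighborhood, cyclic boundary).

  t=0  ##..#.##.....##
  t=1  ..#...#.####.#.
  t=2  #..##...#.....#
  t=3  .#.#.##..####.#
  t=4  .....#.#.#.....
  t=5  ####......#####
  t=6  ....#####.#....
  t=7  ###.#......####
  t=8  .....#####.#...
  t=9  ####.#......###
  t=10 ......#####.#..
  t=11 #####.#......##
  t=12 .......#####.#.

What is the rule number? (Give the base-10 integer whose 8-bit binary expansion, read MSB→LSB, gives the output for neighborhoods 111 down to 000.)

25

  nb ###: next=.  (t=0,i=0, bit7=0)
  nb ##.: next=.  (t=0,i=1, bit6=0)
  nb #.#: next=.  (t=0,i=5, bit5=0)
  nb #..: next=#  (t=0,i=2, bit4=1)
  nb .##: next=#  (t=0,i=6, bit3=1)
  nb .#.: next=.  (t=0,i=4, bit2=0)
  nb ..#: next=.  (t=0,i=3, bit1=0)
  nb ...: next=#  (t=0,i=9, bit0=1)
  bits 00011001 = 25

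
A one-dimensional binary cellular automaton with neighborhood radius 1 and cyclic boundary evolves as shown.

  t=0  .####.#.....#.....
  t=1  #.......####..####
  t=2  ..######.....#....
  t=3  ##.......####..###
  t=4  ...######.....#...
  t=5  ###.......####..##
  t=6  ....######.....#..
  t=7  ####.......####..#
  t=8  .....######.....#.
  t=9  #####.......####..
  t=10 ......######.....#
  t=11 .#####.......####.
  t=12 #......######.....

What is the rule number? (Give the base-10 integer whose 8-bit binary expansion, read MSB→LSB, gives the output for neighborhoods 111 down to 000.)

3

  ###|.  b7=0 t=0,i=2
  ##.|.  b6=0 t=0,i=4
  #.#|.  b5=0 t=0,i=5
  #..|.  b4=0 t=0,i=7
  .##|.  b3=0 t=0,i=1
  .#.|.  b2=0 t=0,i=6
  ..#|#  b1=1 t=0,i=0
  ...|#  b0=1 t=0,i=8
  bits 00000011 = 3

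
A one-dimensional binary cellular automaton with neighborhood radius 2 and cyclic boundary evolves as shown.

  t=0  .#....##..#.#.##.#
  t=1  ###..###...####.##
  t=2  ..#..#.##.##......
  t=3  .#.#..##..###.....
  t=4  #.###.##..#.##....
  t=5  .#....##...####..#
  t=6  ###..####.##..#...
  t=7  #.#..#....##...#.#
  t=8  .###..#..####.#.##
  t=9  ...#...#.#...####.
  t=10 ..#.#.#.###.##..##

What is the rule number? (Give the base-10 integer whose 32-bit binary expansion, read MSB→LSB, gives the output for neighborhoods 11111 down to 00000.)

359669708

  ##### -> .   bit 31 = 0  t=1,i=0
  ####. -> .   bit 30 = 0  t=1,i=1
  ###.# -> .   bit 29 = 0  t=1,i=14
  ###.. -> #   bit 28 = 1  t=1,i=2
  ##.## -> .   bit 27 = 0  t=1,i=15
  ##.#. -> #   bit 26 = 1  t=0,i=16
  ##..# -> .   bit 25 = 0  t=0,i=8
  ##... -> #   bit 24 = 1  t=1,i=8
  #.### -> .   bit 23 = 0  t=1,i=16
  #.##. -> #   bit 22 = 1  t=0,i=14
  #.#.# -> #   bit 21 = 1  t=0,i=12
  #.#.. -> #   bit 20 = 1  t=0,i=1
  #..## -> .   bit 19 = 0  t=1,i=4
  #..#. -> .   bit 18 = 0  t=0,i=9
  #...# -> .   bit 17 = 0  t=1,i=9
  #.... -> .   bit 16 = 0  t=0,i=3
  .#### -> .   bit 15 = 0  t=1,i=12
  .###. -> .   bit 14 = 0  t=1,i=6
  .##.# -> .   bit 13 = 0  t=0,i=15
  .##.. -> #   bit 12 = 1  t=0,i=7
  .#.## -> #   bit 11 = 1  t=0,i=13
  .#.#. -> #   bit 10 = 1  t=0,i=0
  .#..# -> #   bit 9 = 1  t=2,i=3
  .#... -> #   bit 8 = 1  t=0,i=2
  ..### -> #   bit 7 = 1  t=1,i=5
  ..##. -> #   bit 6 = 1  t=0,i=6
  ..#.# -> .   bit 5 = 0  t=0,i=10
  ..#.. -> .   bit 4 = 0  t=2,i=2
  ...## -> #   bit 3 = 1  t=0,i=5
  ...#. -> #   bit 2 = 1  t=2,i=1
  ....# -> .   bit 1 = 0  t=0,i=4
  ..... -> .   bit 0 = 0  t=2,i=14
  bits 00010101011100000001111111001100 = 359669708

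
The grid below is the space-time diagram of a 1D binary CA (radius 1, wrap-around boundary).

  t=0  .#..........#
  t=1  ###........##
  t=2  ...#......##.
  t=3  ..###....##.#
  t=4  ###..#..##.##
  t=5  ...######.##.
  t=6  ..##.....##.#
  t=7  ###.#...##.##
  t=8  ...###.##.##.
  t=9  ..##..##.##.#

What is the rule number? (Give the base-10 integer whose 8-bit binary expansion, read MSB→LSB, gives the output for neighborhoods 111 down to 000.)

62

  ###|.  b7=0 t=1,i=0
  ##.|.  b6=0 t=1,i=2
  #.#|#  b5=1 t=0,i=0
  #..|#  b4=1 t=0,i=2
  .##|#  b3=1 t=1,i=11
  .#.|#  b2=1 t=0,i=1
  ..#|#  b1=1 t=0,i=11
  ...|.  b0=0 t=0,i=3
  bits 00111110 = 62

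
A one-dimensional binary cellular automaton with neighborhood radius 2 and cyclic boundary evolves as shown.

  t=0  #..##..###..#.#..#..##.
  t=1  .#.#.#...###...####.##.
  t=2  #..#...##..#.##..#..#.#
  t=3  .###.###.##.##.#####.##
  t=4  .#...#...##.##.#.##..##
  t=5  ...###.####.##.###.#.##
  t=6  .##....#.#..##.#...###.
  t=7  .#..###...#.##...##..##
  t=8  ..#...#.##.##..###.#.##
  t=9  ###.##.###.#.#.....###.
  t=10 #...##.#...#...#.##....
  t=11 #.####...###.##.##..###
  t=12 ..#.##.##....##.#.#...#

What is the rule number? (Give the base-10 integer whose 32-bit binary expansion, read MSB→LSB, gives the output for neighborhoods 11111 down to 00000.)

  [31] ##### => #  t=3,i=17
  [30] ####. => #  t=1,i=17
  [29] ###.# => .  t=1,i=18
  [28] ###.. => #  t=0,i=9
  [27] ##.## => .  t=1,i=19
  [26] ##.#. => .  t=0,i=22
  [25] ##..# => #  t=0,i=5
  [24] ##... => .  t=1,i=12
  [23] #.### => #  t=3,i=1
  [22] #.##. => #  t=1,i=20
  [21] #.#.# => #  t=1,i=3
  [20] #.#.. => .  t=0,i=0
  [19] #..## => .  t=0,i=2
  [18] #..#. => #  t=0,i=11
  [17] #...# => #  t=1,i=7
  [16] #.... => #  t=6,i=4
  [15] .#### => .  t=1,i=16
  [14] .###. => .  t=0,i=8
  [13] .##.# => #  t=0,i=21
  [12] .##.. => .  t=0,i=4
  [11] .#.## => #  t=2,i=12
  [10] .#.#. => .  t=0,i=13
  [9] .#..# => #  t=0,i=1
  [8] .#... => .  t=1,i=6
  [7] ..### => .  t=0,i=7
  [6] ..##. => #  t=0,i=3
  [5] ..#.# => .  t=0,i=12
  [4] ..#.. => #  t=0,i=17
  [3] ...## => #  t=1,i=8
  [2] ...#. => #  t=4,i=4
  [1] ....# => #  t=6,i=5
  [0] ..... => .  t=9,i=16
  bits 11010010111001110010101001011110 = 3538365022

3538365022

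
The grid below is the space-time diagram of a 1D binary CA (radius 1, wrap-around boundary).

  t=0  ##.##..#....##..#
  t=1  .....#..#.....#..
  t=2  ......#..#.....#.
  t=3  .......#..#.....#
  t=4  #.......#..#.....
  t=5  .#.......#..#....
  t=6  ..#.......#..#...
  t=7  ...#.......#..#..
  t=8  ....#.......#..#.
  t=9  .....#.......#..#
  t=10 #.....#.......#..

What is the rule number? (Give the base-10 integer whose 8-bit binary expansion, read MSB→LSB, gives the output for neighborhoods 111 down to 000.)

  ### -> .   bit 7 = 0  t=0,i=0
  ##. -> .   bit 6 = 0  t=0,i=1
  #.# -> .   bit 5 = 0  t=0,i=2
  #.. -> #   bit 4 = 1  t=0,i=5
  .## -> .   bit 3 = 0  t=0,i=3
  .#. -> .   bit 2 = 0  t=0,i=7
  ..# -> .   bit 1 = 0  t=0,i=6
  ... -> .   bit 0 = 0  t=0,i=9
  bits 00010000 = 16

16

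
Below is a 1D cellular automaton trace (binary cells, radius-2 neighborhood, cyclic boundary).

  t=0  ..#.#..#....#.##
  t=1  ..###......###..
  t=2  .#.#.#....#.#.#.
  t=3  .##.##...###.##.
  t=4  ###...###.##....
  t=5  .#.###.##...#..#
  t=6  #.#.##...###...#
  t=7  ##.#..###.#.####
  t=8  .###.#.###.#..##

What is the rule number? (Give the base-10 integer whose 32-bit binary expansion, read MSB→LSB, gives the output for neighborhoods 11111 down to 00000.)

2769972332

  nb #####: next=#  (t=7,i=14, bit31=1)
  nb ####.: next=.  (t=7,i=0, bit30=0)
  nb ###.#: next=#  (t=3,i=11, bit29=1)
  nb ###..: next=.  (t=1,i=4, bit28=0)
  nb ##.##: next=.  (t=3,i=3, bit27=0)
  nb ##.#.: next=#  (t=6,i=1, bit26=1)
  nb ##..#: next=.  (t=0,i=0, bit25=0)
  nb ##...: next=#  (t=1,i=5, bit24=1)
  nb #.###: next=.  (t=5,i=3, bit23=0)
  nb #.##.: next=.  (t=0,i=14, bit22=0)
  nb #.#.#: next=.  (t=2,i=3, bit21=0)
  nb #.#..: next=#  (t=0,i=4, bit20=1)
  nb #..##: next=#  (t=3,i=0, bit19=1)
  nb #..#.: next=.  (t=0,i=1, bit18=0)
  nb #...#: next=#  (t=3,i=7, bit17=1)
  nb #....: next=.  (t=0,i=9, bit16=0)
  nb .####: next=.  (t=7,i=13, bit15=0)
  nb .###.: next=#  (t=1,i=3, bit14=1)
  nb .##.#: next=#  (t=3,i=2, bit13=1)
  nb .##..: next=.  (t=0,i=15, bit12=0)
  nb .#.##: next=#  (t=0,i=13, bit11=1)
  nb .#.#.: next=#  (t=0,i=3, bit10=1)
  nb .#..#: next=.  (t=0,i=5, bit9=0)
  nb .#...: next=.  (t=0,i=8, bit8=0)
  nb ..###: next=.  (t=1,i=2, bit7=0)
  nb ..##.: next=#  (t=3,i=1, bit6=1)
  nb ..#.#: next=#  (t=0,i=2, bit5=1)
  nb ..#..: next=.  (t=0,i=7, bit4=0)
  nb ...##: next=#  (t=1,i=1, bit3=1)
  nb ...#.: next=#  (t=0,i=11, bit2=1)
  nb ....#: next=.  (t=0,i=10, bit1=0)
  nb .....: next=.  (t=1,i=7, bit0=0)
  bits 10100101000110100110110001101100 = 2769972332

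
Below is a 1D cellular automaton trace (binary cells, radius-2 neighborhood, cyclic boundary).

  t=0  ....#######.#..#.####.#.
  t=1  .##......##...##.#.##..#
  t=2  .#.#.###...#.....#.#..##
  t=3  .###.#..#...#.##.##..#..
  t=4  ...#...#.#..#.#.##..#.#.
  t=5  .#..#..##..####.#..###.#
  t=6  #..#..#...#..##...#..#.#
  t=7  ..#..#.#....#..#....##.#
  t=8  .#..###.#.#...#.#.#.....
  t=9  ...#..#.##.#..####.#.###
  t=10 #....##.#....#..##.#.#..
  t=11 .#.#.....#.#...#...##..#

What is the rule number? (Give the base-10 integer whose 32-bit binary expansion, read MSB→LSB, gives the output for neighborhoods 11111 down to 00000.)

1777075491

  [31] ##### => .  t=0,i=6
  [30] ####. => #  t=0,i=9
  [29] ###.# => #  t=0,i=10
  [28] ###.. => .  t=2,i=7
  [27] ##.## => #  t=3,i=16
  [26] ##.#. => .  t=0,i=11
  [25] ##..# => .  t=1,i=21
  [24] ##... => #  t=1,i=3
  [23] #.### => #  t=0,i=17
  [22] #.##. => #  t=1,i=1
  [21] #.#.# => #  t=1,i=17
  [20] #.#.. => .  t=0,i=12
  [19] #..## => #  t=2,i=21
  [18] #..#. => #  t=0,i=14
  [17] #...# => .  t=1,i=12
  [16] #.... => .  t=0,i=0
  [15] .#### => .  t=0,i=5
  [14] .###. => .  t=2,i=6
  [13] .##.# => .  t=1,i=15
  [12] .##.. => .  t=1,i=2
  [11] .#.## => .  t=0,i=16
  [10] .#.#. => #  t=2,i=2
  [9] .#..# => .  t=0,i=13
  [8] .#... => #  t=0,i=23
  [7] ..### => .  t=0,i=4
  [6] ..##. => .  t=1,i=9
  [5] ..#.# => #  t=0,i=15
  [4] ..#.. => .  t=2,i=11
  [3] ...## => .  t=0,i=3
  [2] ...#. => .  t=2,i=10
  [1] ....# => #  t=0,i=2
  [0] ..... => #  t=0,i=1
  bits 01101001111011000000010100100011 = 1777075491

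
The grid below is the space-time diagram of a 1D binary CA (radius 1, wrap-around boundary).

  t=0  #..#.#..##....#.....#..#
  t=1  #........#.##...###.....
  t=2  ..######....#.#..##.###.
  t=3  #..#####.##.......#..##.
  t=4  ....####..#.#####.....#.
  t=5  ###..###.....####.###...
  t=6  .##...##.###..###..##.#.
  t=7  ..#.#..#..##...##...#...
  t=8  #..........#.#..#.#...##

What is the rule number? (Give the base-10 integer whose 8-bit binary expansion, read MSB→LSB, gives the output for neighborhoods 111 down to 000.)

  ### -> #   bit 7 = 1  t=1,i=17
  ##. -> #   bit 6 = 1  t=0,i=0
  #.# -> .   bit 5 = 0  t=0,i=4
  #.. -> .   bit 4 = 0  t=0,i=1
  .## -> .   bit 3 = 0  t=0,i=8
  .#. -> .   bit 2 = 0  t=0,i=3
  ..# -> .   bit 1 = 0  t=0,i=2
  ... -> #   bit 0 = 1  t=0,i=11
  bits 11000001 = 193

193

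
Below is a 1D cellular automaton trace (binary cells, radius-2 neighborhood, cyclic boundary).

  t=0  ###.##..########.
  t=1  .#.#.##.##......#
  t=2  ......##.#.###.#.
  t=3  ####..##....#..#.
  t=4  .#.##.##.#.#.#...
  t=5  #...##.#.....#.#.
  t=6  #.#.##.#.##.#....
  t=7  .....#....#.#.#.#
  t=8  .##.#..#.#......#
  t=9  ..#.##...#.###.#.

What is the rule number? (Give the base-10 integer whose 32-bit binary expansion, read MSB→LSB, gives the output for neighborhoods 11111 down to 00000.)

  nb #####: next=.  (t=0,i=10, bit31=0)
  nb ####.: next=.  (t=0,i=14, bit30=0)
  nb ###.#: next=.  (t=0,i=2, bit29=0)
  nb ###..: next=#  (t=3,i=3, bit28=1)
  nb ##.##: next=#  (t=0,i=3, bit27=1)
  nb ##.#.: next=.  (t=2,i=8, bit26=0)
  nb ##..#: next=#  (t=0,i=6, bit25=1)
  nb ##...: next=.  (t=1,i=10, bit24=0)
  nb #.###: next=.  (t=0,i=0, bit23=0)
  nb #.##.: next=.  (t=0,i=4, bit22=0)
  nb #.#.#: next=.  (t=1,i=1, bit21=0)
  nb #.#..: next=#  (t=2,i=15, bit20=1)
  nb #..##: next=.  (t=0,i=7, bit19=0)
  nb #..#.: next=.  (t=3,i=14, bit18=0)
  nb #...#: next=#  (t=5,i=2, bit17=1)
  nb #....: next=#  (t=1,i=11, bit16=1)
  nb .####: next=#  (t=0,i=9, bit15=1)
  nb .###.: next=#  (t=0,i=1, bit14=1)
  nb .##.#: next=#  (t=1,i=6, bit13=1)
  nb .##..: next=#  (t=0,i=5, bit12=1)
  nb .#.##: next=.  (t=1,i=4, bit11=0)
  nb .#.#.: next=.  (t=1,i=0, bit10=0)
  nb .#..#: next=#  (t=3,i=13, bit9=1)
  nb .#...: next=.  (t=2,i=16, bit8=0)
  nb ..###: next=#  (t=0,i=8, bit7=1)
  nb ..##.: next=#  (t=2,i=6, bit6=1)
  nb ..#.#: next=.  (t=1,i=16, bit5=0)
  nb ..#..: next=.  (t=3,i=12, bit4=0)
  nb ...##: next=.  (t=2,i=5, bit3=0)
  nb ...#.: next=#  (t=1,i=15, bit2=1)
  nb ....#: next=.  (t=1,i=14, bit1=0)
  nb .....: next=#  (t=1,i=12, bit0=1)
  bits 00011010000100111111001011000101 = 437514949

437514949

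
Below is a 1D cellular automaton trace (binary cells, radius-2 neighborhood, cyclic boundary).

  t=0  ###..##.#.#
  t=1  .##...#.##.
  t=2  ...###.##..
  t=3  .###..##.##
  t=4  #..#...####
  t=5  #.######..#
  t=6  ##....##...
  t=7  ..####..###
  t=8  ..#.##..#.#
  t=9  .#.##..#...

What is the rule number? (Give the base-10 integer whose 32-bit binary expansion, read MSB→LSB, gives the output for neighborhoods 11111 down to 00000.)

  [31] ##### => .  t=4,i=9
  [30] ####. => #  t=0,i=1
  [29] ###.# => .  t=2,i=5
  [28] ###.. => #  t=0,i=2
  [27] ##.## => #  t=2,i=6
  [26] ##.#. => .  t=0,i=7
  [25] ##..# => .  t=0,i=3
  [24] ##... => #  t=1,i=3
  [23] #.### => .  t=0,i=10
  [22] #.##. => #  t=1,i=8
  [21] #.#.# => #  t=0,i=8
  [20] #.#.. => .  t=8,i=10
  [19] #..## => .  t=0,i=4
  [18] #..#. => #  t=4,i=2
  [17] #...# => #  t=1,i=4
  [16] #.... => #  t=2,i=10
  [15] .#### => .  t=0,i=0
  [14] .###. => .  t=2,i=4
  [13] .##.# => #  t=0,i=6
  [12] .##.. => .  t=1,i=2
  [11] .#.## => #  t=0,i=9
  [10] .#.#. => .  t=8,i=9
  [9] .#..# => .  t=8,i=0
  [8] .#... => #  t=4,i=4
  [7] ..### => #  t=2,i=3
  [6] ..##. => .  t=0,i=5
  [5] ..#.# => .  t=1,i=6
  [4] ..#.. => #  t=4,i=3
  [3] ...## => #  t=2,i=2
  [2] ...#. => #  t=1,i=5
  [1] ....# => #  t=2,i=1
  [0] ..... => .  t=2,i=0
  bits 01011001011001110010100110011110 = 1499933086

1499933086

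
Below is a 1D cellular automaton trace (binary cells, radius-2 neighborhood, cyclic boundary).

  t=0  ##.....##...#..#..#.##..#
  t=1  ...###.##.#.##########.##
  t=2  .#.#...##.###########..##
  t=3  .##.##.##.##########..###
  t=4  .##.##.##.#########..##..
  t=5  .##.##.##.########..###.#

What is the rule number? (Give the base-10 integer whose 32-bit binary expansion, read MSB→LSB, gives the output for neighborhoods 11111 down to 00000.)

3236937715

  #####|#  b31=1 t=1,i=14
  ####.|#  b30=1 t=1,i=20
  ###.#|.  b29=0 t=1,i=5
  ###..|.  b28=0 t=0,i=1
  ##.##|.  b27=0 t=1,i=6
  ##.#.|.  b26=0 t=1,i=9
  ##..#|.  b25=0 t=0,i=22
  ##...|.  b24=0 t=0,i=2
  #.###|#  b23=1 t=1,i=12
  #.##.|#  b22=1 t=0,i=20
  #.#.#|#  b21=1 t=1,i=10
  #.#..|.  b20=0 t=2,i=3
  #..##|#  b19=1 t=0,i=23
  #..#.|#  b18=1 t=0,i=14
  #...#|#  b17=1 t=0,i=10
  #....|#  b16=1 t=0,i=3
  .####|#  b15=1 t=1,i=13
  .###.|.  b14=0 t=0,i=0
  .##.#|#  b13=1 t=1,i=8
  .##..|#  b12=1 t=0,i=8
  .#.##|#  b11=1 t=0,i=19
  .#.#.|#  b10=1 t=2,i=2
  .#..#|#  b9=1 t=0,i=13
  .#...|#  b8=1 t=2,i=4
  ..###|#  b7=1 t=0,i=24
  ..##.|#  b6=1 t=0,i=7
  ..#.#|#  b5=1 t=0,i=18
  ..#..|#  b4=1 t=0,i=12
  ...##|.  b3=0 t=0,i=6
  ...#.|.  b2=0 t=0,i=11
  ....#|#  b1=1 t=0,i=5
  .....|#  b0=1 t=0,i=4
  bits 11000000111011111011111111110011 = 3236937715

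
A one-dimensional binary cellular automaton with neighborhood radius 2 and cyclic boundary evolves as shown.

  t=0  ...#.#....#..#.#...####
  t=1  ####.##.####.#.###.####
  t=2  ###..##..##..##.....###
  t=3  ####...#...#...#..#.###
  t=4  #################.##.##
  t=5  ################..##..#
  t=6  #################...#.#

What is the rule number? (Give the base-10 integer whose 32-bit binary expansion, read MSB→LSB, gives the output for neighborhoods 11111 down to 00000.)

  #####|#  b31=1 t=1,i=0
  ####.|#  b30=1 t=0,i=21
  ###.#|.  b29=0 t=1,i=3
  ###..|#  b28=1 t=0,i=22
  ##.##|.  b27=0 t=1,i=4
  ##.#.|.  b26=0 t=1,i=12
  ##..#|#  b25=1 t=2,i=3
  ##...|#  b24=1 t=0,i=0
  #.###|.  b23=0 t=1,i=8
  #.##.|#  b22=1 t=1,i=5
  #.#.#|#  b21=1 t=1,i=13
  #.#..|#  b20=1 t=0,i=5
  #..##|.  b19=0 t=2,i=4
  #..#.|.  b18=0 t=0,i=12
  #...#|#  b17=1 t=0,i=1
  #....|.  b16=0 t=0,i=7
  .####|#  b15=1 t=0,i=20
  .###.|.  b14=0 t=1,i=16
  .##.#|#  b13=1 t=1,i=6
  .##..|.  b12=0 t=2,i=6
  .#.##|#  b11=1 t=1,i=14
  .#.#.|.  b10=0 t=0,i=4
  .#..#|#  b9=1 t=0,i=11
  .#...|#  b8=1 t=0,i=6
  ..###|#  b7=1 t=0,i=19
  ..##.|.  b6=0 t=2,i=5
  ..#.#|#  b5=1 t=0,i=3
  ..#..|#  b4=1 t=0,i=10
  ...##|.  b3=0 t=0,i=18
  ...#.|#  b2=1 t=0,i=2
  ....#|#  b1=1 t=0,i=8
  .....|.  b0=0 t=2,i=17
  bits 11010011011100101010101110110110 = 3547507638

3547507638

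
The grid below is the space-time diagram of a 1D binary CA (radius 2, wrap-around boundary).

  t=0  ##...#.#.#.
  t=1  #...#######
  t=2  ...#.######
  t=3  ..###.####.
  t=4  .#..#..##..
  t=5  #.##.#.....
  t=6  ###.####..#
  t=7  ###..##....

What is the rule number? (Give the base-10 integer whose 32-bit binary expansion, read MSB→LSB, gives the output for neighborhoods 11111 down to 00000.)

3832909612

  [31] ##### => #  t=1,i=6
  [30] ####. => #  t=1,i=10
  [29] ###.# => #  t=3,i=4
  [28] ###.. => .  t=1,i=0
  [27] ##.## => .  t=3,i=5
  [26] ##.#. => #  t=5,i=4
  [25] ##..# => .  t=6,i=8
  [24] ##... => .  t=0,i=2
  [23] #.### => .  t=2,i=5
  [22] #.##. => #  t=0,i=0
  [21] #.#.# => #  t=0,i=7
  [20] #.#.. => #  t=5,i=5
  [19] #..## => .  t=4,i=6
  [18] #..#. => #  t=4,i=3
  [17] #...# => .  t=0,i=3
  [16] #.... => #  t=5,i=7
  [15] .#### => #  t=1,i=5
  [14] .###. => .  t=3,i=3
  [13] .##.# => .  t=5,i=3
  [12] .##.. => .  t=0,i=1
  [11] .#.## => #  t=0,i=10
  [10] .#.#. => #  t=0,i=6
  [9] .#..# => #  t=4,i=2
  [8] .#... => #  t=5,i=6
  [7] ..### => .  t=1,i=4
  [6] ..##. => .  t=4,i=7
  [5] ..#.# => #  t=0,i=5
  [4] ..#.. => .  t=4,i=1
  [3] ...## => #  t=1,i=3
  [2] ...#. => #  t=0,i=4
  [1] ....# => .  t=5,i=9
  [0] ..... => .  t=5,i=8
  bits 11100100011101011000111100101100 = 3832909612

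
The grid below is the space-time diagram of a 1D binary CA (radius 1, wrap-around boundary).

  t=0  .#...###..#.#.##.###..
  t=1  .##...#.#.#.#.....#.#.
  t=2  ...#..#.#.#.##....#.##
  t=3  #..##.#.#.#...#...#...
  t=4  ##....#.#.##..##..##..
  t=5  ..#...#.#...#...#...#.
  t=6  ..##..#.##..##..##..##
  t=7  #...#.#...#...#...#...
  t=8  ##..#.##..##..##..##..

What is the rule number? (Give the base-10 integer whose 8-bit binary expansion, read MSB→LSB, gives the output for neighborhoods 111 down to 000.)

  nb ###: next=#  (t=0,i=6, bit7=1)
  nb ##.: next=.  (t=0,i=7, bit6=0)
  nb #.#: next=.  (t=0,i=11, bit5=0)
  nb #..: next=#  (t=0,i=2, bit4=1)
  nb .##: next=.  (t=0,i=5, bit3=0)
  nb .#.: next=#  (t=0,i=1, bit2=1)
  nb ..#: next=.  (t=0,i=0, bit1=0)
  nb ...: next=.  (t=0,i=3, bit0=0)
  bits 10010100 = 148

148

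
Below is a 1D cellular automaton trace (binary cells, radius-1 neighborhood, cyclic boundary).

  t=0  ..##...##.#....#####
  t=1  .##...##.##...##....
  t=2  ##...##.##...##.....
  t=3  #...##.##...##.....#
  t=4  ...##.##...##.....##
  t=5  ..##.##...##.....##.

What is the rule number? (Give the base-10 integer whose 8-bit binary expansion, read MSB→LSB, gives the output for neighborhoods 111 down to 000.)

46

  [7] ### => .  t=0,i=16
  [6] ##. => .  t=0,i=3
  [5] #.# => #  t=0,i=9
  [4] #.. => .  t=0,i=0
  [3] .## => #  t=0,i=2
  [2] .#. => #  t=0,i=10
  [1] ..# => #  t=0,i=1
  [0] ... => .  t=0,i=5
  bits 00101110 = 46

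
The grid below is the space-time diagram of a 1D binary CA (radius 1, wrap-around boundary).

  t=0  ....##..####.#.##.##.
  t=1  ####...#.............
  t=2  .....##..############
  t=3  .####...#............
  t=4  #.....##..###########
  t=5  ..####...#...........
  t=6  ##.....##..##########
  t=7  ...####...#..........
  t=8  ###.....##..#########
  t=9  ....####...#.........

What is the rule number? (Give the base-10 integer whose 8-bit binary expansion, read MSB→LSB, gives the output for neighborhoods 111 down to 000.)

3

  [7] ### => .  t=0,i=9
  [6] ##. => .  t=0,i=5
  [5] #.# => .  t=0,i=12
  [4] #.. => .  t=0,i=6
  [3] .## => .  t=0,i=4
  [2] .#. => .  t=0,i=13
  [1] ..# => #  t=0,i=3
  [0] ... => #  t=0,i=0
  bits 00000011 = 3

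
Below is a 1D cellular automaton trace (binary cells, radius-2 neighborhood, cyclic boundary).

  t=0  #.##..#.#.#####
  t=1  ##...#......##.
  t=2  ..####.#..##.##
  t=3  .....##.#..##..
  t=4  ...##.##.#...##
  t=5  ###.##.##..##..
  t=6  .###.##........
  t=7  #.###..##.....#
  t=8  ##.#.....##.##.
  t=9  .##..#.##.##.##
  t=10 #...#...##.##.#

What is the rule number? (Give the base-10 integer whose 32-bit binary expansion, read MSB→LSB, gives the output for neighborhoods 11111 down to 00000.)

2902942238

  ##### -> #   bit 31 = 1  t=0,i=12
  ####. -> .   bit 30 = 0  t=0,i=14
  ###.# -> #   bit 29 = 1  t=0,i=0
  ###.. -> .   bit 28 = 0  t=7,i=4
  ##.## -> #   bit 27 = 1  t=0,i=1
  ##.#. -> #   bit 26 = 1  t=2,i=6
  ##..# -> .   bit 25 = 0  t=0,i=4
  ##... -> #   bit 24 = 1  t=1,i=2
  #.### -> .   bit 23 = 0  t=0,i=10
  #.##. -> .   bit 22 = 0  t=0,i=2
  #.#.# -> .   bit 21 = 0  t=0,i=8
  #.#.. -> .   bit 20 = 0  t=2,i=7
  #..## -> .   bit 19 = 0  t=2,i=1
  #..#. -> #   bit 18 = 1  t=0,i=5
  #...# -> #   bit 17 = 1  t=1,i=3
  #.... -> #   bit 16 = 1  t=1,i=7
  .#### -> .   bit 15 = 0  t=0,i=11
  .###. -> #   bit 14 = 1  t=5,i=1
  .##.# -> #   bit 13 = 1  t=1,i=13
  .##.. -> .   bit 12 = 0  t=0,i=3
  .#.## -> .   bit 11 = 0  t=0,i=9
  .#.#. -> .   bit 10 = 0  t=0,i=7
  .#..# -> #   bit 9 = 1  t=2,i=8
  .#... -> .   bit 8 = 0  t=1,i=6
  ..### -> .   bit 7 = 0  t=2,i=2
  ..##. -> .   bit 6 = 0  t=1,i=12
  ..#.# -> .   bit 5 = 0  t=0,i=6
  ..#.. -> #   bit 4 = 1  t=1,i=5
  ...## -> #   bit 3 = 1  t=1,i=11
  ...#. -> #   bit 2 = 1  t=1,i=4
  ....# -> #   bit 1 = 1  t=1,i=10
  ..... -> .   bit 0 = 0  t=1,i=8
  bits 10101101000001110110001000011110 = 2902942238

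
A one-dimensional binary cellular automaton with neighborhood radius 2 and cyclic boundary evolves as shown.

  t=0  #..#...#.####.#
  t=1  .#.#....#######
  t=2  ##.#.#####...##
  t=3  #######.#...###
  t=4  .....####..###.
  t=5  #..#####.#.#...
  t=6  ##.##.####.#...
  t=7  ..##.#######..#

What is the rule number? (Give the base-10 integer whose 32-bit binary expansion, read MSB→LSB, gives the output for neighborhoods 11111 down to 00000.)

1861323418

  nb #####: next=.  (t=1,i=10, bit31=0)
  nb ####.: next=#  (t=0,i=11, bit30=1)
  nb ###.#: next=#  (t=0,i=12, bit29=1)
  nb ###..: next=.  (t=2,i=9, bit28=0)
  nb ##.##: next=#  (t=0,i=13, bit27=1)
  nb ##.#.: next=#  (t=1,i=0, bit26=1)
  nb ##..#: next=#  (t=0,i=1, bit25=1)
  nb ##...: next=.  (t=2,i=10, bit24=0)
  nb #.###: next=#  (t=0,i=9, bit23=1)
  nb #.##.: next=#  (t=0,i=14, bit22=1)
  nb #.#.#: next=#  (t=1,i=1, bit21=1)
  nb #.#..: next=#  (t=1,i=3, bit20=1)
  nb #..##: next=.  (t=4,i=10, bit19=0)
  nb #..#.: next=.  (t=0,i=2, bit18=0)
  nb #...#: next=.  (t=0,i=5, bit17=0)
  nb #....: next=#  (t=1,i=5, bit16=1)
  nb .####: next=#  (t=0,i=10, bit15=1)
  nb .###.: next=.  (t=4,i=12, bit14=0)
  nb .##.#: next=.  (t=6,i=1, bit13=0)
  nb .##..: next=.  (t=0,i=0, bit12=0)
  nb .#.##: next=#  (t=0,i=8, bit11=1)
  nb .#.#.: next=.  (t=1,i=2, bit10=0)
  nb .#..#: next=#  (t=5,i=1, bit9=1)
  nb .#...: next=.  (t=0,i=4, bit8=0)
  nb ..###: next=#  (t=1,i=8, bit7=1)
  nb ..##.: next=.  (t=6,i=0, bit6=0)
  nb ..#.#: next=.  (t=0,i=7, bit5=0)
  nb ..#..: next=#  (t=0,i=3, bit4=1)
  nb ...##: next=#  (t=1,i=7, bit3=1)
  nb ...#.: next=.  (t=0,i=6, bit2=0)
  nb ....#: next=#  (t=1,i=6, bit1=1)
  nb .....: next=.  (t=4,i=1, bit0=0)
  bits 01101110111100011000101010011010 = 1861323418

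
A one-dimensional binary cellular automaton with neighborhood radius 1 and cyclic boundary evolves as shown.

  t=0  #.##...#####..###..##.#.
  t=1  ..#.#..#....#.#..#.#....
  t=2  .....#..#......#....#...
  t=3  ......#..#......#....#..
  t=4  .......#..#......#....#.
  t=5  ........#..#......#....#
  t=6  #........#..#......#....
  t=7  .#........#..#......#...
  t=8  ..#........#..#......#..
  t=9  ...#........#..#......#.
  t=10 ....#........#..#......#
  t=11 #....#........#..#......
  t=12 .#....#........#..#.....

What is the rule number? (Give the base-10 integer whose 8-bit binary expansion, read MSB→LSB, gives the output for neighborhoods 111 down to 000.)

24

  nb ###: next=.  (t=0,i=8, bit7=0)
  nb ##.: next=.  (t=0,i=3, bit6=0)
  nb #.#: next=.  (t=0,i=1, bit5=0)
  nb #..: next=#  (t=0,i=4, bit4=1)
  nb .##: next=#  (t=0,i=2, bit3=1)
  nb .#.: next=.  (t=0,i=0, bit2=0)
  nb ..#: next=.  (t=0,i=6, bit1=0)
  nb ...: next=.  (t=0,i=5, bit0=0)
  bits 00011000 = 24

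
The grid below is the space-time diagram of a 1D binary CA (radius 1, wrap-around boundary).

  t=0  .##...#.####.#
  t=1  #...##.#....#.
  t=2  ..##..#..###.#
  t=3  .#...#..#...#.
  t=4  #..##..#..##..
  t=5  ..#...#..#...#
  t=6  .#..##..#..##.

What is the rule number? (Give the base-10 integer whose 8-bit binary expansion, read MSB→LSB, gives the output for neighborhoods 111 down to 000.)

  ###|.  b7=0 t=0,i=9
  ##.|.  b6=0 t=0,i=2
  #.#|#  b5=1 t=0,i=0
  #..|.  b4=0 t=0,i=3
  .##|.  b3=0 t=0,i=1
  .#.|.  b2=0 t=0,i=6
  ..#|#  b1=1 t=0,i=5
  ...|#  b0=1 t=0,i=4
  bits 00100011 = 35

35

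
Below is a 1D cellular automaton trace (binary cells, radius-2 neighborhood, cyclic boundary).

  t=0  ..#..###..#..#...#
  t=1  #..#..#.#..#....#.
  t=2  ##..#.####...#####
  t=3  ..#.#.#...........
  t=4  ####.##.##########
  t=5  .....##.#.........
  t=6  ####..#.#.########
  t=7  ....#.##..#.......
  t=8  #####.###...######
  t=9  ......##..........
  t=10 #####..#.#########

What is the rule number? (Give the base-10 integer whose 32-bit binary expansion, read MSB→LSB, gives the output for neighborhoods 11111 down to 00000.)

47281703

  #####|.  b31=0 t=2,i=15
  ####.|.  b30=0 t=2,i=0
  ###.#|.  b29=0 t=4,i=3
  ###..|.  b28=0 t=0,i=7
  ##.##|.  b27=0 t=4,i=4
  ##.#.|.  b26=0 t=5,i=7
  ##..#|#  b25=1 t=0,i=8
  ##...|.  b24=0 t=2,i=10
  #.###|#  b23=1 t=2,i=6
  #.##.|#  b22=1 t=4,i=5
  #.#.#|.  b21=0 t=3,i=4
  #.#..|#  b20=1 t=1,i=0
  #..##|.  b19=0 t=0,i=4
  #..#.|.  b18=0 t=0,i=1
  #...#|.  b17=0 t=0,i=15
  #....|#  b16=1 t=1,i=13
  .####|.  b15=0 t=2,i=7
  .###.|#  b14=1 t=0,i=6
  .##.#|#  b13=1 t=4,i=6
  .##..|#  b12=1 t=7,i=7
  .#.##|.  b11=0 t=2,i=5
  .#.#.|#  b10=1 t=1,i=7
  .#..#|#  b9=1 t=0,i=0
  .#...|.  b8=0 t=0,i=14
  ..###|.  b7=0 t=0,i=5
  ..##.|.  b6=0 t=5,i=5
  ..#.#|#  b5=1 t=1,i=6
  ..#..|.  b4=0 t=0,i=2
  ...##|.  b3=0 t=2,i=12
  ...#.|#  b2=1 t=0,i=16
  ....#|#  b1=1 t=1,i=14
  .....|#  b0=1 t=3,i=9
  bits 00000010110100010111011000100111 = 47281703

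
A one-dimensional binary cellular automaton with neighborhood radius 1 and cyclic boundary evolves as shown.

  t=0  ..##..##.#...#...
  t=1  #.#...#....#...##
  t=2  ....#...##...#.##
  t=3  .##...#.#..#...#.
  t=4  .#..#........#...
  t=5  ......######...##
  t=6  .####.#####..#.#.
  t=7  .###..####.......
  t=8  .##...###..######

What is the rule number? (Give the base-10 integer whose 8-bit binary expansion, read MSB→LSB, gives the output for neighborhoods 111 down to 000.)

  ### -> #   bit 7 = 1  t=1,i=16
  ##. -> .   bit 6 = 0  t=0,i=3
  #.# -> .   bit 5 = 0  t=0,i=8
  #.. -> .   bit 4 = 0  t=0,i=4
  .## -> #   bit 3 = 1  t=0,i=2
  .#. -> .   bit 2 = 0  t=0,i=9
  ..# -> .   bit 1 = 0  t=0,i=1
  ... -> #   bit 0 = 1  t=0,i=0
  bits 10001001 = 137

137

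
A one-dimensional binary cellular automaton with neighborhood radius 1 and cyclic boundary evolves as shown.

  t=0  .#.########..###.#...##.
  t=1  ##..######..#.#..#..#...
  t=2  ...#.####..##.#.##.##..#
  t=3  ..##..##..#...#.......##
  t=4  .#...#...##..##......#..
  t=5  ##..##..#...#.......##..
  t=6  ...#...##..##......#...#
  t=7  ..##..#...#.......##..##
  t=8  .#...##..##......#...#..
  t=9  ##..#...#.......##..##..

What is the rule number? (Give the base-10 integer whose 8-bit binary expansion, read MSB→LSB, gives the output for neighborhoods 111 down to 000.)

  [7] ### => #  t=0,i=4
  [6] ##. => .  t=0,i=10
  [5] #.# => .  t=0,i=2
  [4] #.. => .  t=0,i=11
  [3] .## => .  t=0,i=3
  [2] .#. => #  t=0,i=1
  [1] ..# => #  t=0,i=0
  [0] ... => .  t=0,i=19
  bits 10000110 = 134

134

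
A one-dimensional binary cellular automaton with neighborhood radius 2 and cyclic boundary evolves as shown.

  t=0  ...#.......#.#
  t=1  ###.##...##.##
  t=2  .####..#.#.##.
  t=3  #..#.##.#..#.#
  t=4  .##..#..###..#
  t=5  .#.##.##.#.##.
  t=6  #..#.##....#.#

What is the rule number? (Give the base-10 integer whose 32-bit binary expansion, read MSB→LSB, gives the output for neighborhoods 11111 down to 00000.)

1793017670

  [31] ##### => .  t=1,i=0
  [30] ####. => #  t=1,i=1
  [29] ###.# => #  t=1,i=2
  [28] ###.. => .  t=2,i=4
  [27] ##.## => #  t=1,i=3
  [26] ##.#. => .  t=3,i=7
  [25] ##..# => #  t=2,i=5
  [24] ##... => .  t=1,i=6
  [23] #.### => #  t=1,i=12
  [22] #.##. => #  t=1,i=4
  [21] #.#.# => .  t=2,i=9
  [20] #.#.. => #  t=0,i=13
  [19] #..## => #  t=2,i=0
  [18] #..#. => #  t=2,i=6
  [17] #...# => #  t=0,i=1
  [16] #.... => #  t=0,i=5
  [15] .#### => .  t=1,i=13
  [14] .###. => #  t=4,i=9
  [13] .##.# => .  t=1,i=10
  [12] .##.. => .  t=1,i=5
  [11] .#.## => .  t=2,i=10
  [10] .#.#. => #  t=0,i=12
  [9] .#..# => #  t=3,i=9
  [8] .#... => #  t=0,i=0
  [7] ..### => .  t=2,i=1
  [6] ..##. => #  t=1,i=9
  [5] ..#.# => .  t=0,i=11
  [4] ..#.. => .  t=0,i=3
  [3] ...## => .  t=1,i=8
  [2] ...#. => #  t=0,i=2
  [1] ....# => #  t=0,i=9
  [0] ..... => .  t=0,i=6
  bits 01101010110111110100011101000110 = 1793017670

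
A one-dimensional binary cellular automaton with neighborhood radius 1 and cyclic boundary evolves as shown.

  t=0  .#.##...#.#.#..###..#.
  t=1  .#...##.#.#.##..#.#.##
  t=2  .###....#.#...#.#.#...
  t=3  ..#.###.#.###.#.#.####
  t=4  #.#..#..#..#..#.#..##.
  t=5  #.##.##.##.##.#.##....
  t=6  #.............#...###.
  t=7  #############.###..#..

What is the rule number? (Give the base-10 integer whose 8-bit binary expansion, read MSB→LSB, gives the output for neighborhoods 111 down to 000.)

  nb ###: next=#  (t=0,i=16, bit7=1)
  nb ##.: next=.  (t=0,i=4, bit6=0)
  nb #.#: next=.  (t=0,i=2, bit5=0)
  nb #..: next=#  (t=0,i=5, bit4=1)
  nb .##: next=.  (t=0,i=3, bit3=0)
  nb .#.: next=#  (t=0,i=1, bit2=1)
  nb ..#: next=.  (t=0,i=0, bit1=0)
  nb ...: next=#  (t=0,i=6, bit0=1)
  bits 10010101 = 149

149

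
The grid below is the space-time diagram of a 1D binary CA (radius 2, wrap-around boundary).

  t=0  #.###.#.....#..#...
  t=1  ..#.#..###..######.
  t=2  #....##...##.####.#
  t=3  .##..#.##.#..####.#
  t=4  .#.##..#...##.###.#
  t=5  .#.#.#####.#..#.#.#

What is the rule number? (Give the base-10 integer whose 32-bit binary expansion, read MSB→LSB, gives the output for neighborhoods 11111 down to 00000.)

  ##### -> #   bit 31 = 1  t=1,i=14
  ####. -> #   bit 30 = 1  t=1,i=16
  ###.# -> #   bit 29 = 1  t=0,i=4
  ###.. -> .   bit 28 = 0  t=1,i=9
  ##.## -> .   bit 27 = 0  t=2,i=12
  ##.#. -> .   bit 26 = 0  t=0,i=5
  ##..# -> #   bit 25 = 1  t=1,i=10
  ##... -> #   bit 24 = 1  t=1,i=18
  #.### -> #   bit 23 = 1  t=0,i=2
  #.##. -> #   bit 22 = 1  t=2,i=18
  #.#.# -> #   bit 21 = 1  t=3,i=18
  #.#.. -> .   bit 20 = 0  t=0,i=6
  #..## -> #   bit 19 = 1  t=1,i=6
  #..#. -> #   bit 18 = 1  t=0,i=14
  #...# -> #   bit 17 = 1  t=0,i=17
  #.... -> #   bit 16 = 1  t=0,i=8
  .#### -> #   bit 15 = 1  t=1,i=13
  .###. -> .   bit 14 = 0  t=0,i=3
  .##.# -> .   bit 13 = 0  t=2,i=11
  .##.. -> .   bit 12 = 0  t=2,i=0
  .#.## -> .   bit 11 = 0  t=0,i=1
  .#.#. -> .   bit 10 = 0  t=1,i=3
  .#..# -> #   bit 9 = 1  t=0,i=13
  .#... -> #   bit 8 = 1  t=0,i=7
  ..### -> .   bit 7 = 0  t=1,i=7
  ..##. -> #   bit 6 = 1  t=2,i=5
  ..#.# -> .   bit 5 = 0  t=0,i=0
  ..#.. -> #   bit 4 = 1  t=0,i=12
  ...## -> .   bit 3 = 0  t=2,i=4
  ...#. -> .   bit 2 = 0  t=0,i=11
  ....# -> .   bit 1 = 0  t=0,i=10
  ..... -> #   bit 0 = 1  t=0,i=9
  bits 11100011111011111000001101010001 = 3824124753

3824124753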